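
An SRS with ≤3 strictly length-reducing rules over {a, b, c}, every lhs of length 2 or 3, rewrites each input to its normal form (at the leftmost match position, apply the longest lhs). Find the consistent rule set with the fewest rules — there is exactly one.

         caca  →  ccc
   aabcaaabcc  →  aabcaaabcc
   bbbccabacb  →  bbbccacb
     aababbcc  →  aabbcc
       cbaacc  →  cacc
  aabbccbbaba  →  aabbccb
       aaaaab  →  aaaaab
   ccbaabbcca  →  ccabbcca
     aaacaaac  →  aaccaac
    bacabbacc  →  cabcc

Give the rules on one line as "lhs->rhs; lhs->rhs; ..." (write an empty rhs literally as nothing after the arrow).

  | caca => ccc
  | aabcaaabcc
  | bbbccabacb => bbbccacb
  | aababbcc => aabbcc

aca->cc; ba->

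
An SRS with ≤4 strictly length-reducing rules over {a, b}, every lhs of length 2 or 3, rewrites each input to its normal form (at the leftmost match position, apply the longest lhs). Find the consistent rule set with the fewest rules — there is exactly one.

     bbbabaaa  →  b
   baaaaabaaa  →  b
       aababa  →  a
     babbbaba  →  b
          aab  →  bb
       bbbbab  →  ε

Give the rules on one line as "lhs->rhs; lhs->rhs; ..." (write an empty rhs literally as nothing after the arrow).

  | bbbabaaa => aabaaa => bbaaa => bbba => aa => b
  | baaaaabaaa => bbaaabaaa => bbbabaaa => aabaaa => bbaaa => bbba => aa => b
  | aababa => bbaba => bbaa => bbb => a
  | babbbaba => babbaba => bababa => baaba => bbba => aa => b

aa->b; ab->; bab->ba; bbb->a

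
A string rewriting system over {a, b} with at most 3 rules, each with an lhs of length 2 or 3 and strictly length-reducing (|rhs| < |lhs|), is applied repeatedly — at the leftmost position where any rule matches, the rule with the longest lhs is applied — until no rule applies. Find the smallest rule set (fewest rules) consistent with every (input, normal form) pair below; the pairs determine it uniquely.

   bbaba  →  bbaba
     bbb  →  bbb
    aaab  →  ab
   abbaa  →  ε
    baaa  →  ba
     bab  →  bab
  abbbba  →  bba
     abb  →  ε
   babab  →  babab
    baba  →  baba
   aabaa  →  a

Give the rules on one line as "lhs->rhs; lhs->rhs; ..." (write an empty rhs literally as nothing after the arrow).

  | bbaba
  | bbb
  | aaab => ab
  | abbaa => aa => ε

aa->; aab->a; abb->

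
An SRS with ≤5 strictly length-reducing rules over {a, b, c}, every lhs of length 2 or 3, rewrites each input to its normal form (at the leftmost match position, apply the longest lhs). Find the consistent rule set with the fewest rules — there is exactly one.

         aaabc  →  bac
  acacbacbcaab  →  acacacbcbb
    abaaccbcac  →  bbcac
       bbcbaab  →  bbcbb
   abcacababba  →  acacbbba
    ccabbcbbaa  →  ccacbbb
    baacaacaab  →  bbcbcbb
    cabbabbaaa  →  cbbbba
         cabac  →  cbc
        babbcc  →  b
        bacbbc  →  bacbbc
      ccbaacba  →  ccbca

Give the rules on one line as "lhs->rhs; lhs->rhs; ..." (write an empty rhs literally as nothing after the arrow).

  | aaabc => babc => bac
  | acacbacbcaab => acacacbcaab => acacacbcbb
  | abaaccbcac => aaaccbcac => baccbcac => bbcac
  | bbcbaab => bbcaab => bbcbb

aa->b; ab->a; acc->; cba->ca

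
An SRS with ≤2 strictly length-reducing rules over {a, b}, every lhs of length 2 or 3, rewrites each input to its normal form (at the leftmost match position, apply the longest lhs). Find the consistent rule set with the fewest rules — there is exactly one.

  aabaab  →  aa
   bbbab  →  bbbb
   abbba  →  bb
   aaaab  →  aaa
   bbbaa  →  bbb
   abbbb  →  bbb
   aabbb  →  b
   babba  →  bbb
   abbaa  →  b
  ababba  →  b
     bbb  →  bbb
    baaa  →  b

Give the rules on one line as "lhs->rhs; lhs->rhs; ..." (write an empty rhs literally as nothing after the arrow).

ab->; ba->b

  | aabaab => aaab => aa
  | bbbab => bbbb
  | abbba => bba => bb
  | aaaab => aaa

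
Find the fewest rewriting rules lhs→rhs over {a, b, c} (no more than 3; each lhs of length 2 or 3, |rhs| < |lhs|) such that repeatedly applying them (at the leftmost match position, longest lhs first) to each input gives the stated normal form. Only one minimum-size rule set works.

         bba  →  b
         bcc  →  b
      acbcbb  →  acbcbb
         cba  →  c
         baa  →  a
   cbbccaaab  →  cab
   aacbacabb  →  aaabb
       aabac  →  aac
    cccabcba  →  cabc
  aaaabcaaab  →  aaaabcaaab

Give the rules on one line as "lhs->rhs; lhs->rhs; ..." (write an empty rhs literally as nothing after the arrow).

ba->; cc->

  | bba => b
  | bcc => b
  | acbcbb
  | cba => c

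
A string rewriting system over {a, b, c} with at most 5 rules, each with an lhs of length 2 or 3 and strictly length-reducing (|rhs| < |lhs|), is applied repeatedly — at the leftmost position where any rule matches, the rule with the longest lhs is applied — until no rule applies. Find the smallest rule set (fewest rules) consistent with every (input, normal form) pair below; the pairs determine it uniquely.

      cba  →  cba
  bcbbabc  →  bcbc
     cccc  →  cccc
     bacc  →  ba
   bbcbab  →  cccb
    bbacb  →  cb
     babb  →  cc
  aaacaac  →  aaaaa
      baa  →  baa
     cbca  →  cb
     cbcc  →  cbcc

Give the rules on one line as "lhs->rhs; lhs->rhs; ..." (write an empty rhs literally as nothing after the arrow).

ac->a; bab->cb; bb->c; ca->

  | cba
  | bcbbabc => bccabc => bcbc
  | cccc
  | bacc => bac => ba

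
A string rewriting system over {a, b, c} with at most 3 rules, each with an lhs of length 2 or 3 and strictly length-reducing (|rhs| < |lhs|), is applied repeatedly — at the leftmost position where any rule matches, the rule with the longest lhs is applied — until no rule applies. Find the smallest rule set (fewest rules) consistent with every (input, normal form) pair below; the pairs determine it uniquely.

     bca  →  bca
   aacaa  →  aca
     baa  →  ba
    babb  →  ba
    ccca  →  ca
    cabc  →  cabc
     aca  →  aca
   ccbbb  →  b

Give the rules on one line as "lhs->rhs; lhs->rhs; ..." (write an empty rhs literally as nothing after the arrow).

aa->a; bb->; cc->

  | bca
  | aacaa => acaa => aca
  | baa => ba
  | babb => ba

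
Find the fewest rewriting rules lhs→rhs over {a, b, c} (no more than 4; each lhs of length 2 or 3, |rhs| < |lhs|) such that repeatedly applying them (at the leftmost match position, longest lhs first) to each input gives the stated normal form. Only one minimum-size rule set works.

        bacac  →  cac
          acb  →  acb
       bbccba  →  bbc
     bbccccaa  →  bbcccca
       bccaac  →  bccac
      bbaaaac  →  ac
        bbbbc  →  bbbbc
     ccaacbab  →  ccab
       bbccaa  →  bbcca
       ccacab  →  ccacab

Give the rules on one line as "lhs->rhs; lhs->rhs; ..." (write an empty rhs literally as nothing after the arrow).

  | bacac => cac
  | acb
  | bbccba => bbc
  | bbccccaa => bbcccca

aa->a; ba->; cba->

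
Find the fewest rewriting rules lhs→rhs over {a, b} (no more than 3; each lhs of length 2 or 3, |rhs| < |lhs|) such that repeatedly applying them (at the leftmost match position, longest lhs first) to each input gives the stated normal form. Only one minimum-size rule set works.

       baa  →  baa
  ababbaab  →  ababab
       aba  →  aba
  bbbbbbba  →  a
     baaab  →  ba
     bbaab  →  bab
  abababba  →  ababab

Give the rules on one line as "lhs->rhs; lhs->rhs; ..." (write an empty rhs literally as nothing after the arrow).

  | baa
  | ababbaab => ababab
  | aba
  | bbbbbbba => abbbba => aaba => a

aab->; bba->b; bbb->a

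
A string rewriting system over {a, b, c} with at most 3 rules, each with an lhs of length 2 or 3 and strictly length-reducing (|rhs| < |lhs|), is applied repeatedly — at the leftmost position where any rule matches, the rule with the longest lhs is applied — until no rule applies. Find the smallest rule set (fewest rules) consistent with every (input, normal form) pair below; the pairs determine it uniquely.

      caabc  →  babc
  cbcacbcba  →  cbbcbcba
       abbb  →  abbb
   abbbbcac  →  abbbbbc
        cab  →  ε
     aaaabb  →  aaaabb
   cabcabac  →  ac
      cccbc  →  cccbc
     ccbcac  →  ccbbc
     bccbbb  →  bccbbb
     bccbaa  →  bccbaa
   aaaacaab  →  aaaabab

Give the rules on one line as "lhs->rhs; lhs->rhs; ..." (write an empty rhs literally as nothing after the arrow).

  | caabc => babc
  | cbcacbcba => cbbcbcba
  | abbb
  | abbbbcac => abbbbbc

ca->b; cab->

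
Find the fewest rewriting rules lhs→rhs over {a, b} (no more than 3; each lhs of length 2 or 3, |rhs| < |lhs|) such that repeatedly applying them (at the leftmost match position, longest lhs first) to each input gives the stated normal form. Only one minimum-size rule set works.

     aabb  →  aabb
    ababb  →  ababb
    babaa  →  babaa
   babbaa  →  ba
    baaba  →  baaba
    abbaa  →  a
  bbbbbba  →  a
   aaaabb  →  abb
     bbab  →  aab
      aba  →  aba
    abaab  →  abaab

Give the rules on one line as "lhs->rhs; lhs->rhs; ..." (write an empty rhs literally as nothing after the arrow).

  | aabb
  | ababb
  | babaa
  | babbaa => baaaa => ba

aaa->; bba->aa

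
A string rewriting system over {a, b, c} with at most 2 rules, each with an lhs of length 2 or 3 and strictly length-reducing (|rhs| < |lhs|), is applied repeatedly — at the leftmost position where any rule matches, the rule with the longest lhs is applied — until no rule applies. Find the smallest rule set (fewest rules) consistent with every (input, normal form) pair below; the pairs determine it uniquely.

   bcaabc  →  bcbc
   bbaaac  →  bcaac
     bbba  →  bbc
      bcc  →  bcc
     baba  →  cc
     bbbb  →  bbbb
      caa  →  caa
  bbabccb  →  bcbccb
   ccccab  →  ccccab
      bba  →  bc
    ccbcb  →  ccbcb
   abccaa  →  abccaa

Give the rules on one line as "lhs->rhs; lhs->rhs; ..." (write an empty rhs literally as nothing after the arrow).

  | bcaabc => bcbc
  | bbaaac => bcaac
  | bbba => bbc
  | bcc

aab->b; ba->c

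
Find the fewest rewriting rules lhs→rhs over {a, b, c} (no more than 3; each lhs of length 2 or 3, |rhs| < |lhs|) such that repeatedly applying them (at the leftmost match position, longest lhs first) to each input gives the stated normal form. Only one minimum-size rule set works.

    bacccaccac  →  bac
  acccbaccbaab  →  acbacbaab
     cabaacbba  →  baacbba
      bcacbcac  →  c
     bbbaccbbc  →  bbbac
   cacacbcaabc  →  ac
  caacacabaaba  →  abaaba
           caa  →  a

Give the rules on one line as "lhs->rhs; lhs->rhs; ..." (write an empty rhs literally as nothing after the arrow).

  | bacccaccac => baccaccac => bacaccac => baccac => bacac => bac
  | acccbaccbaab => accbaccbaab => acbaccbaab => acbacbaab
  | cabaacbba => baacbba
  | bcacbcac => cacbcac => cbcac => ccac => cac => c

bc->c; ca->; cc->c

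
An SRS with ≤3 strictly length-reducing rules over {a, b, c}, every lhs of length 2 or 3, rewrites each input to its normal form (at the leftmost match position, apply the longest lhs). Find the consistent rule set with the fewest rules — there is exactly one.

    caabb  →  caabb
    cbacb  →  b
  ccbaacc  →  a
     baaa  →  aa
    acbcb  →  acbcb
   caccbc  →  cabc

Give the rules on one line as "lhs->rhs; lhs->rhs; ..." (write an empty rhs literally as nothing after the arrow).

  | caabb
  | cbacb => ccb => b
  | ccbaacc => baacc => acc => a
  | baaa => aa

ba->; cc->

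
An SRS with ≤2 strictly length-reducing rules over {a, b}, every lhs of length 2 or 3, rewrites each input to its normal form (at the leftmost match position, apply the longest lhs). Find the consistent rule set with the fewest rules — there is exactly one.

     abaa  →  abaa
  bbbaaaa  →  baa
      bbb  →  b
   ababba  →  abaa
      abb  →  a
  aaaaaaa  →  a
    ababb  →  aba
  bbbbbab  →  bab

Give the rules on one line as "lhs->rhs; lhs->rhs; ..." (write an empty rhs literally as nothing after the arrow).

aaa->a; bb->

  | abaa
  | bbbaaaa => baaaa => baa
  | bbb => b
  | ababba => abaa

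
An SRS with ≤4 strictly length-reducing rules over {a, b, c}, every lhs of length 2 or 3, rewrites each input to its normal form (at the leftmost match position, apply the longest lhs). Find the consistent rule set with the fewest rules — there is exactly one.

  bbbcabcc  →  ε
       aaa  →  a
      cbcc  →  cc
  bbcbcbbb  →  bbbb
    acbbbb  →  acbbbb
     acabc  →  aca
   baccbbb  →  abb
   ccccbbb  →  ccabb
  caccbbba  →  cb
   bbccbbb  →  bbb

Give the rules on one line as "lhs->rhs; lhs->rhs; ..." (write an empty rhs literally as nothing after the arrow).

aa->; ba->; bc->; ccb->a

  | bbbcabcc => bbabcc => bbcc => bc => ε
  | aaa => a
  | cbcc => cc
  | bbcbcbbb => bbcbbb => bbbb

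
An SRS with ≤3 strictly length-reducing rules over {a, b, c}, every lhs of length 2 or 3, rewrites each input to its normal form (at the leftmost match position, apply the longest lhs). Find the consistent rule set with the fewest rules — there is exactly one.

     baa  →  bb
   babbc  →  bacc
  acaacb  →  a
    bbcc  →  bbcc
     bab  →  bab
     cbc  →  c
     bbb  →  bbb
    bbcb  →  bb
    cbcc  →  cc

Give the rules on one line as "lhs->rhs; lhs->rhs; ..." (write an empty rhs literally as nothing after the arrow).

aa->b; abb->ac; cb->

  | baa => bb
  | babbc => bacc
  | acaacb => acbcb => acb => a
  | bbcc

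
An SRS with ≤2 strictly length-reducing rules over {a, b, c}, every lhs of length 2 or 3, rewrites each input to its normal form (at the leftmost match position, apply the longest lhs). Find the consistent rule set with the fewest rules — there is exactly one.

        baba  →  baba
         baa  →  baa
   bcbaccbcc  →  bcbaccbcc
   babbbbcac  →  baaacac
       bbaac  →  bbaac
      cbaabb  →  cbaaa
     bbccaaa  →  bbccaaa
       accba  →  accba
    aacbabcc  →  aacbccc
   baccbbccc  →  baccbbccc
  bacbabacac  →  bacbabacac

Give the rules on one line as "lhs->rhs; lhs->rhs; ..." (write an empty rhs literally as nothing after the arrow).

abb->aa; abc->cc

  | baba
  | baa
  | bcbaccbcc
  | babbbbcac => baabbcac => baaacac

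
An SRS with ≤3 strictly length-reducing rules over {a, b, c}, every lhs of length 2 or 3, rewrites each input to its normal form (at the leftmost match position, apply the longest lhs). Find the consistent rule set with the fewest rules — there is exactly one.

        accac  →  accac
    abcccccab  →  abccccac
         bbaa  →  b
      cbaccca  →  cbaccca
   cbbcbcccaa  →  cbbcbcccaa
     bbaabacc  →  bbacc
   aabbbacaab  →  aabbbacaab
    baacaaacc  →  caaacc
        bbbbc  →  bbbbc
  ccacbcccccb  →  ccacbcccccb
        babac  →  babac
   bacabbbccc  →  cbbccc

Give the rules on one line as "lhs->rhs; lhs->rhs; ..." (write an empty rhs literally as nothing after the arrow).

baa->; cab->ac

  | accac
  | abcccccab => abccccac
  | bbaa => b
  | cbaccca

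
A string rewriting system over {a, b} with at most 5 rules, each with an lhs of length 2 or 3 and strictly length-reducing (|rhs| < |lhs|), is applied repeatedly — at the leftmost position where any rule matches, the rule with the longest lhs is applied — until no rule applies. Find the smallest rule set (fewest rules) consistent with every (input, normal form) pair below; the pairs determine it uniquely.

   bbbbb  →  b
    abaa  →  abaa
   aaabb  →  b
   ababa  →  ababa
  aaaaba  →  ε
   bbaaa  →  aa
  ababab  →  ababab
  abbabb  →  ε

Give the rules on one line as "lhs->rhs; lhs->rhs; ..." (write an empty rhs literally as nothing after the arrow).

aab->bb; abb->; bb->b; bba->

  | bbbbb => bbbb => bbb => bb => b
  | abaa
  | aaabb => abbb => b
  | ababa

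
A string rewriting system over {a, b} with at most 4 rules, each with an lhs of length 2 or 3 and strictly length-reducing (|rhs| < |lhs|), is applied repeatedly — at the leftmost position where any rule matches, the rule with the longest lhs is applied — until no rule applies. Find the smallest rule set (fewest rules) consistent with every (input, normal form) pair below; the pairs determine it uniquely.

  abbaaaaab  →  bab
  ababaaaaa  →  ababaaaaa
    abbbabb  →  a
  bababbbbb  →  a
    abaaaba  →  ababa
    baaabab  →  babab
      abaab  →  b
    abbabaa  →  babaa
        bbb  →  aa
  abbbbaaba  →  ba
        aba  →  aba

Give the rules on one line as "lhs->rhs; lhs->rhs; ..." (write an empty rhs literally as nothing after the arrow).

  | abbaaaaab => baaaaab => baaab => bab
  | ababaaaaa
  | abbbabb => bbabb => aabb => bb => a
  | bababbbbb => babbbbb => bbbbb => aabb => bb => a

aab->b; abb->b; bb->a; bbb->aa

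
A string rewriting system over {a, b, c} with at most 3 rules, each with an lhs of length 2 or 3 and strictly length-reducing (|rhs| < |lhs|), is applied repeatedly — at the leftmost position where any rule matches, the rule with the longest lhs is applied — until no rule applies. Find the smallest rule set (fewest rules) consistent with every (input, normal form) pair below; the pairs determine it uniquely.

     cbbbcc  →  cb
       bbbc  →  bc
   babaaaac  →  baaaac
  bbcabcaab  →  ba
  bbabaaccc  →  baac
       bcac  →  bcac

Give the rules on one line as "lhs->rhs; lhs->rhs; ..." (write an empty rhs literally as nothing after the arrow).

  | cbbbcc => cbbcc => cbcc => cb
  | bbbc => bbc => bc
  | babaaaac => baaaac
  | bbcabcaab => bcabcaab => bccaab => baab => ba

ab->; bb->b; cc->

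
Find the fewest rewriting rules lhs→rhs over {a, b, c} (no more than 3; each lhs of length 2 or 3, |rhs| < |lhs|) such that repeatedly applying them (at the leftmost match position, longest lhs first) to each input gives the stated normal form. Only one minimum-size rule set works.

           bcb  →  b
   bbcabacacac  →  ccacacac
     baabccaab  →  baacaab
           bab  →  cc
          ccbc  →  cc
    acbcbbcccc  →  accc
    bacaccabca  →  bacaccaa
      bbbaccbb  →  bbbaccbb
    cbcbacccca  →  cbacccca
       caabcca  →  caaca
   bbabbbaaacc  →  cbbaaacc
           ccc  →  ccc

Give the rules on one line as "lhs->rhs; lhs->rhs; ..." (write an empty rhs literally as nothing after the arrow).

  | bcb => b
  | bbcabacacac => babacacac => ccacacac
  | baabccaab => baacaab
  | bab => cc

bab->cc; bc->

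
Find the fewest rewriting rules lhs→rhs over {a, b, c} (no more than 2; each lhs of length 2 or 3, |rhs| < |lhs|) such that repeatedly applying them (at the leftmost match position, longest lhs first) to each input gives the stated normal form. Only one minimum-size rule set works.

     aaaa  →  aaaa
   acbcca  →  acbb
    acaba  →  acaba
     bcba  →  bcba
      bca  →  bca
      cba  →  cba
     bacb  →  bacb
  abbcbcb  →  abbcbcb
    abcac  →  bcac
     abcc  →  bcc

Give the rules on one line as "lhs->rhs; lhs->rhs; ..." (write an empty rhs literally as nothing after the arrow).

  | aaaa
  | acbcca => acbb
  | acaba
  | bcba

abc->bc; cca->b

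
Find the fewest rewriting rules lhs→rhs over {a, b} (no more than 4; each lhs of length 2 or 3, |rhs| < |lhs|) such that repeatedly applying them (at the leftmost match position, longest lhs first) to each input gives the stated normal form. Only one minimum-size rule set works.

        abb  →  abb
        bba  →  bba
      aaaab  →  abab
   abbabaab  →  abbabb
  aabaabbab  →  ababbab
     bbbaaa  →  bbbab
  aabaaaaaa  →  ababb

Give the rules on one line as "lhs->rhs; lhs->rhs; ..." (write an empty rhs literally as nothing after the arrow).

  | abb
  | bba
  | aaaab => abab
  | abbabaab => abbabaa => abbabb

aa->b; aaa->ab; aab->aa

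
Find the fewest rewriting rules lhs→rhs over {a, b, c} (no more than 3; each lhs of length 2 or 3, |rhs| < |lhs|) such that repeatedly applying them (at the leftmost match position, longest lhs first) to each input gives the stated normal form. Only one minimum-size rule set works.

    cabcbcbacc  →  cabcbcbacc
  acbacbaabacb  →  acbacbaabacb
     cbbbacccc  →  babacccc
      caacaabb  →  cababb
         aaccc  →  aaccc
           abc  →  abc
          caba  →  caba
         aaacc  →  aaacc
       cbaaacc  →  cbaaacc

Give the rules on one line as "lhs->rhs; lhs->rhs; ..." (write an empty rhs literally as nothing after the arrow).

  | cabcbcbacc
  | acbacbaabacb
  | cbbbacccc => babacccc
  | caacaabb => cababb

aca->b; cbb->ba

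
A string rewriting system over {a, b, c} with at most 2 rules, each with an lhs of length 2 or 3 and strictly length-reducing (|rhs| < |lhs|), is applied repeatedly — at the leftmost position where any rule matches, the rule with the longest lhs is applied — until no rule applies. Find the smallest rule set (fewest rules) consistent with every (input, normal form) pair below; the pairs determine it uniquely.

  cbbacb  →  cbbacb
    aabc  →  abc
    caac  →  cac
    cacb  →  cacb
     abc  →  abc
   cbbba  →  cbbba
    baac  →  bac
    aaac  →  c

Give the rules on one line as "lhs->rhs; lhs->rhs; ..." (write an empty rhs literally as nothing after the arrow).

aa->a; aaa->

  | cbbacb
  | aabc => abc
  | caac => cac
  | cacb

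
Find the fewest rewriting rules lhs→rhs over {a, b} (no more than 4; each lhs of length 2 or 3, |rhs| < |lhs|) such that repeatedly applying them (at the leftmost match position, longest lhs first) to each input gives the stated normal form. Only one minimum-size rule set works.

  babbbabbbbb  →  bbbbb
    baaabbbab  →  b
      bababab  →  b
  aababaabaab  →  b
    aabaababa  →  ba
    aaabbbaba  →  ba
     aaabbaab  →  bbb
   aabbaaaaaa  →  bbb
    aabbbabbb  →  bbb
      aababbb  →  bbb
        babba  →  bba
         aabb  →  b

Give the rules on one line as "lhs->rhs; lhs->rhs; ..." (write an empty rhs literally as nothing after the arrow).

aaa->b; aab->; ab->b; bab->ab

  | babbbabbbbb => abbbabbbbb => bbbabbbbb => bbabbbbb => babbbbb => abbbbb => bbbbb
  | baaabbbab => bbbbbab => bbbbab => bbbab => bbab => bab => ab => b
  | bababab => ababab => babab => abab => bab => ab => b
  | aababaabaab => abaabaab => baabaab => baab => b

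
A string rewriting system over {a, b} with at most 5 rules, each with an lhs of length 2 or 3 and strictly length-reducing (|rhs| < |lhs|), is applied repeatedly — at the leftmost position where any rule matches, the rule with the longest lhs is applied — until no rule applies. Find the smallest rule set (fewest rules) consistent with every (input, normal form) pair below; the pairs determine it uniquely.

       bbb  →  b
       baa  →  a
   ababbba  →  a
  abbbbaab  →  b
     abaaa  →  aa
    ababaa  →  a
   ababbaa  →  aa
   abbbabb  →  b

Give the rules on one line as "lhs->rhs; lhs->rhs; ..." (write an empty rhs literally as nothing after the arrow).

ab->b; ba->; bb->b; bba->a

  | bbb => bb => b
  | baa => a
  | ababbba => babbba => bbba => bba => a
  | abbbbaab => bbbbaab => bbbaab => bbaab => aab => ab => b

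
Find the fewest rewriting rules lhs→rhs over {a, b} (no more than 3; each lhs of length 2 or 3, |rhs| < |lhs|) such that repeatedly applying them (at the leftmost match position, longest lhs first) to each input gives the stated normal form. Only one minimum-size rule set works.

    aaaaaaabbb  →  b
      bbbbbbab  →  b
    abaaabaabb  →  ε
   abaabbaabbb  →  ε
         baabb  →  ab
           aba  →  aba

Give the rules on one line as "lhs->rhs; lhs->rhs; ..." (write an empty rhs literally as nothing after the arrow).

aa->; bb->a

  | aaaaaaabbb => aaaaabbb => aaabbb => abbb => aab => b
  | bbbbbbab => abbbbab => aabbab => bbab => aab => b
  | abaaabaabb => ababaabb => ababbb => abaab => abb => aa => ε
  | abaabbaabbb => abbbaabbb => aabaabbb => baabbb => bbbb => abb => aa => ε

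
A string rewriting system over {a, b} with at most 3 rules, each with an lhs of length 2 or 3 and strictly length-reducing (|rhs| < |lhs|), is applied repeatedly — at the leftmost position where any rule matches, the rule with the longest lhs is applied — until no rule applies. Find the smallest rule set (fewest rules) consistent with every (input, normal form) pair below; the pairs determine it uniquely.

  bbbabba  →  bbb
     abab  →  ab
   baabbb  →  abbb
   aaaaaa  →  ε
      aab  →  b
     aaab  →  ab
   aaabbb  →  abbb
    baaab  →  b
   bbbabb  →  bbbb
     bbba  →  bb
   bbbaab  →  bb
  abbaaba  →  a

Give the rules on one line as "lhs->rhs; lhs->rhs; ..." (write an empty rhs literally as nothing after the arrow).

aa->; ba->

  | bbbabba => bbbba => bbb
  | abab => ab
  | baabbb => abbb
  | aaaaaa => aaaa => aa => ε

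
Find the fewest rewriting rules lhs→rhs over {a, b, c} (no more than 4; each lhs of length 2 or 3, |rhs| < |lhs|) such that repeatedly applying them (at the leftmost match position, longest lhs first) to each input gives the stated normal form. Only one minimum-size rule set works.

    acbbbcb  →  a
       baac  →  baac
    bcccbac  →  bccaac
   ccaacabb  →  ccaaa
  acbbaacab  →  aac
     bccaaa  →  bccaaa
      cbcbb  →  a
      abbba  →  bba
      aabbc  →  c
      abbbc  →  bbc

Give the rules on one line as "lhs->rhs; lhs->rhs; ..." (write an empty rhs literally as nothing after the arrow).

  | acbbbcb => aabbcb => abcb => cb => a
  | baac
  | bcccbac => bccaac
  | ccaacabb => ccaacb => ccaaa

ab->; aba->; cb->a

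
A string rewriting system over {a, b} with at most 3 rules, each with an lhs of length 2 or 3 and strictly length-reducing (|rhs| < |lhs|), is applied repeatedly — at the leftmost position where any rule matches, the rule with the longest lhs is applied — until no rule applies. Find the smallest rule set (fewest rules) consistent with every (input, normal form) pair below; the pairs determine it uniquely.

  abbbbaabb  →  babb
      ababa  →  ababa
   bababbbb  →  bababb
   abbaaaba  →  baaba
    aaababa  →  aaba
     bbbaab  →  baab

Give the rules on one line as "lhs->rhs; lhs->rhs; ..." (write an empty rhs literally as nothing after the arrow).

aaa->b; bba->aa; bbb->b

  | abbbbaabb => abbaabb => aaaabb => babb
  | ababa
  | bababbbb => bababb
  | abbaaaba => aaaaaba => baaba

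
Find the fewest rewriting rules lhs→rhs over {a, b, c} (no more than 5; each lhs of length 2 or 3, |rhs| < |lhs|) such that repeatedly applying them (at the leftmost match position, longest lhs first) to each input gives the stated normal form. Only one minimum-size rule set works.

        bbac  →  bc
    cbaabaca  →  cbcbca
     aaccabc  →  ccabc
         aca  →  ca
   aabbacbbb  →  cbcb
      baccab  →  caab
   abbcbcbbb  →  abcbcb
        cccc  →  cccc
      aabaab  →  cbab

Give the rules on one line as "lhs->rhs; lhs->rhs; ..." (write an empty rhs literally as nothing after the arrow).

aba->cb; ac->c; bb->b; bcc->ca

  | bbac => bac => bc
  | cbaabaca => cbacbca => cbcbca
  | aaccabc => accabc => ccabc
  | aca => ca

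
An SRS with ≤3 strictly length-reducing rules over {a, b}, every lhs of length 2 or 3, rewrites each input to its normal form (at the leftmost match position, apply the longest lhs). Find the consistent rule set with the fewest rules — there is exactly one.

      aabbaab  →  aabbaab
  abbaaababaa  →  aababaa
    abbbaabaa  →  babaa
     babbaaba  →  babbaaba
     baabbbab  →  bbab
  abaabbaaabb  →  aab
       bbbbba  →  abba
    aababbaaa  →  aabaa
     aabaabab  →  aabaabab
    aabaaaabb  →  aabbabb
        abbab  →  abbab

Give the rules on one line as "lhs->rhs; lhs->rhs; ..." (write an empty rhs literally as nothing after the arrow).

  | aabbaab
  | abbaaababaa => abbbbabaa => aababaa
  | abbbaabaa => aaaabaa => babaa
  | babbaaba

aaa->b; bbb->a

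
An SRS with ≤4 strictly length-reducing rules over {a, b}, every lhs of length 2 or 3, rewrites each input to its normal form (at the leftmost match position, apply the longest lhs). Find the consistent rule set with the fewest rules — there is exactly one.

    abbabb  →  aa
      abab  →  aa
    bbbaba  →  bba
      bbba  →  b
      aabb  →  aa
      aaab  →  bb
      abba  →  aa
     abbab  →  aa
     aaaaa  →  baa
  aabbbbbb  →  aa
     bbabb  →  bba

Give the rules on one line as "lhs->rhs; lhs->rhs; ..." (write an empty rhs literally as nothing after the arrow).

aaa->b; ab->a; bbb->aa

  | abbabb => ababb => aabb => aab => aa
  | abab => aab => aa
  | bbbaba => aaaba => bba
  | bbba => aaa => b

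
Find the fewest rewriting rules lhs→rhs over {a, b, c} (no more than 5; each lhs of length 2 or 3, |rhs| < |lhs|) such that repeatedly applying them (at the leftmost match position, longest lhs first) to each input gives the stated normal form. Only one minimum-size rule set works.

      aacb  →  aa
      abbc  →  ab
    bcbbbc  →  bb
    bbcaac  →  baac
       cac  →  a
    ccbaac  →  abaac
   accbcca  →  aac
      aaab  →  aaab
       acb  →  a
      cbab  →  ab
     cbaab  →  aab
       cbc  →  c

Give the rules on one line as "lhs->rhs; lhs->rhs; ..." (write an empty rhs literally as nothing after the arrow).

bc->; ca->c; cb->; cc->a

  | aacb => aa
  | abbc => ab
  | bcbbbc => bbbc => bb
  | bbcaac => baac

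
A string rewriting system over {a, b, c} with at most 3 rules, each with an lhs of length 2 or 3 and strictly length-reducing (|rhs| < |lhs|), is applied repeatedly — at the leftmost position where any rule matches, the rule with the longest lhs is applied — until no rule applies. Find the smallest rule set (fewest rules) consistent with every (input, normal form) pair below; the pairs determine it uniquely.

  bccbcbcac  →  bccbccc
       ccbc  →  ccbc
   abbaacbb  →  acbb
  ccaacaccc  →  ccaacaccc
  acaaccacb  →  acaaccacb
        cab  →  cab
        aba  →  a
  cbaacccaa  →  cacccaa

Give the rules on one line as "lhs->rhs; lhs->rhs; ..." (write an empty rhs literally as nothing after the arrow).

  | bccbcbcac => bccbccc
  | ccbc
  | abbaacbb => abacbb => acbb
  | ccaacaccc

ba->; bca->c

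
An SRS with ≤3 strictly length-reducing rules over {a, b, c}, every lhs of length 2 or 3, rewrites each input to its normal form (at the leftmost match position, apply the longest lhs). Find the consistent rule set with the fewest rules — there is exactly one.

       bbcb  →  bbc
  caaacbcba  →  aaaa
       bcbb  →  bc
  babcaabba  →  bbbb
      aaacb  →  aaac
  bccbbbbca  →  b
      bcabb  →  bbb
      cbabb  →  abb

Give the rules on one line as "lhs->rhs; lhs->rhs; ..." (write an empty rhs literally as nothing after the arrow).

ba->b; ca->a; cb->c

  | bbcb => bbc
  | caaacbcba => aaacbcba => aaaccba => aaacca => aaaca => aaaa
  | bcbb => bcb => bc
  | babcaabba => bbcaabba => bbaabba => bbabba => bbbba => bbbb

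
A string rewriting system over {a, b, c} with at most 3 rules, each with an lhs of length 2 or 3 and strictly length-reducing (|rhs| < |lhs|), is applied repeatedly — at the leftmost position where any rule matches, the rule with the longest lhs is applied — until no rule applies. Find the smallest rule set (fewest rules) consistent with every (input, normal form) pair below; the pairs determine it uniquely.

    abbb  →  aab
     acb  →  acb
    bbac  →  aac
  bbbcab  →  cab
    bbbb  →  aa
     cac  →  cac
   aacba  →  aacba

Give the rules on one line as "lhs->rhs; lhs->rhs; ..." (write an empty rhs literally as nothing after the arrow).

  | abbb => aab
  | acb
  | bbac => aac
  | bbbcab => abcab => cab

abc->c; bb->a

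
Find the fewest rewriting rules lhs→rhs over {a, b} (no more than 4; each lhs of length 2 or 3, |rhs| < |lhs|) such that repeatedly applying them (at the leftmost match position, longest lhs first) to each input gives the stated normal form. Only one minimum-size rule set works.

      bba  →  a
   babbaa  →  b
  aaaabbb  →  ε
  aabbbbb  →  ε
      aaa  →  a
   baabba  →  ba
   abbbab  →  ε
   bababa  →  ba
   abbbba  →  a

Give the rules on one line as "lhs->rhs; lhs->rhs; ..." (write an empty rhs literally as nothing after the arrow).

aa->; aab->aa; ab->b; bb->

  | bba => a
  | babbaa => bbbaa => baa => b
  | aaaabbb => aabbb => aabb => aab => aa => ε
  | aabbbbb => aabbbb => aabbb => aabb => aab => aa => ε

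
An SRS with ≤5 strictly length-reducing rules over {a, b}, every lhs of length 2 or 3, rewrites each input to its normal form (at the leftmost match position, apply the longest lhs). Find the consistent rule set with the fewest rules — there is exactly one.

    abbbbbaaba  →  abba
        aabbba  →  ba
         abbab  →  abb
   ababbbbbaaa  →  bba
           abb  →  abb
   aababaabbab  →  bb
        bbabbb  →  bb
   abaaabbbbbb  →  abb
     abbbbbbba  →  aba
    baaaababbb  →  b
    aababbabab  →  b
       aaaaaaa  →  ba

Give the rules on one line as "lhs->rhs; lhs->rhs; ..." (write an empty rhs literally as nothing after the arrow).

  | abbbbbaaba => abbbaaba => abaaba => abaaa => abba
  | aabbba => aabba => aaba => aaa => ba
  | abbab => abaa => abb
  | ababbbbbaaa => aaabbbbaaa => babbbbaaa => aabbbaaa => aabbaaa => aabaaa => aaaaa => baaa => bba

aa->b; aab->aa; bab->aa; bbb->b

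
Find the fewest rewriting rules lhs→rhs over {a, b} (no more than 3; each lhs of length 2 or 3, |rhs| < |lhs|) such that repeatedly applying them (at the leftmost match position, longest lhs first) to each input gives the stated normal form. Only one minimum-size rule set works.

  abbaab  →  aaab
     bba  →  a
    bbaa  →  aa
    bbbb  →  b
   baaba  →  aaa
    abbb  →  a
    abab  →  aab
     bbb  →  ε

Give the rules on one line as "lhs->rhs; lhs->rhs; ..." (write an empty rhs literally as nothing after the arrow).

  | abbaab => abaab => aaab
  | bba => ba => a
  | bbaa => baa => aa
  | bbbb => b

ba->a; bbb->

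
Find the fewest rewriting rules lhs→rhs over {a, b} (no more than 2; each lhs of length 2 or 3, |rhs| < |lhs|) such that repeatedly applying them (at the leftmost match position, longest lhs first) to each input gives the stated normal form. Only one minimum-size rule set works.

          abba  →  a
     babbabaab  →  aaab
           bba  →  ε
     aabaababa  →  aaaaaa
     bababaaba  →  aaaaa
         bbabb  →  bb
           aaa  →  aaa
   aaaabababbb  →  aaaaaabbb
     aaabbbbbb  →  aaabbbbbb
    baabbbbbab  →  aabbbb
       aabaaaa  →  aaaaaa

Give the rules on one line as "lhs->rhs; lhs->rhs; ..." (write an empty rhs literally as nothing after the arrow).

  | abba => a
  | babbabaab => abbabaab => abaab => aaab
  | bba => ε
  | aabaababa => aaaababa => aaaaaba => aaaaaa

ba->a; bba->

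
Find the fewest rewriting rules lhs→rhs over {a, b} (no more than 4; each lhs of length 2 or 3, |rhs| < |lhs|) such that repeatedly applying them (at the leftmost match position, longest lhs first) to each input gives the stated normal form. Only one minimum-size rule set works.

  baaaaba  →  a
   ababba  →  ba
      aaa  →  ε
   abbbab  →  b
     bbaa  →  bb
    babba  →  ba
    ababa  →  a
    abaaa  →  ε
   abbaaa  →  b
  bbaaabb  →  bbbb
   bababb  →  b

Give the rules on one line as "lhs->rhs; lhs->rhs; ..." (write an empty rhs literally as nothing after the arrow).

  | baaaaba => baba => a
  | ababba => abba => ba
  | aaa => ε
  | abbbab => bbab => b

aa->; aaa->; ab->; bab->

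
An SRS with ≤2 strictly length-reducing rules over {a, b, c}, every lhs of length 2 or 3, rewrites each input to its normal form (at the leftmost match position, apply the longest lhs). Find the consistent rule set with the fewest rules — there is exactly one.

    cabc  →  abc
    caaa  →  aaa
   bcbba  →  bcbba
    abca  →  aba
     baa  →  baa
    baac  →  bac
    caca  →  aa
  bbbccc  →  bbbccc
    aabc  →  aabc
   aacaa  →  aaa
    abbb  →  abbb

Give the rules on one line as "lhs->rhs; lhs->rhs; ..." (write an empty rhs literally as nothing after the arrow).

aac->ac; ca->a

  | cabc => abc
  | caaa => aaa
  | bcbba
  | abca => aba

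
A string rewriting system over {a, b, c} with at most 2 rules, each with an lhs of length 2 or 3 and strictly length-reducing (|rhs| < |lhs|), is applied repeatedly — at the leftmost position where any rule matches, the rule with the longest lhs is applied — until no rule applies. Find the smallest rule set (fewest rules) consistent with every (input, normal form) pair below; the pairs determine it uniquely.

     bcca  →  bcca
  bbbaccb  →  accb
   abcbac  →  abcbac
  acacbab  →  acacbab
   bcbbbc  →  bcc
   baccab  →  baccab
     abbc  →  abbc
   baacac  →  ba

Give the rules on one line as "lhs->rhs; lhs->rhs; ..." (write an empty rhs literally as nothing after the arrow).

aac->a; bbb->

  | bcca
  | bbbaccb => accb
  | abcbac
  | acacbab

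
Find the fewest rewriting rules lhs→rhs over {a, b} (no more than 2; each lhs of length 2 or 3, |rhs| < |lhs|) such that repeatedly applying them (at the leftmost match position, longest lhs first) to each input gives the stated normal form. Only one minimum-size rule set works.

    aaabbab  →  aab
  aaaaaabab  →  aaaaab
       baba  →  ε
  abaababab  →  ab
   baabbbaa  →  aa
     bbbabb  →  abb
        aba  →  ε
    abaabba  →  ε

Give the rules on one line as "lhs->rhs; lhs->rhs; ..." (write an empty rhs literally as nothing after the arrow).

  | aaabbab => aaabab => aab
  | aaaaaabab => aaaaab
  | baba => aba => ε
  | abaababab => ababab => bab => ab

aba->; ba->a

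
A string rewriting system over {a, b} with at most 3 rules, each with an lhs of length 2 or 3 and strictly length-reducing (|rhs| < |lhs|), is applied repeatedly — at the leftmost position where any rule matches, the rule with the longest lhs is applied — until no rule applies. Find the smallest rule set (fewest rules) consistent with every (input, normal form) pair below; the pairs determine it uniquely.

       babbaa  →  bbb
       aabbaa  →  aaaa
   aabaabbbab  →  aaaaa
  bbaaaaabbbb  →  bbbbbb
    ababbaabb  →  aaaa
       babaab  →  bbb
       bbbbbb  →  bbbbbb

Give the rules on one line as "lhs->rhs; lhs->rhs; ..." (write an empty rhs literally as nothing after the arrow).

ab->a; ba->b

  | babbaa => bbbaa => bbba => bbb
  | aabbaa => aabaa => aaaa
  | aabaabbbab => aaaabbbab => aaaabbab => aaaabab => aaaaab => aaaaa
  | bbaaaaabbbb => bbaaaabbbb => bbaaabbbb => bbaabbbb => bbabbbb => bbbbbb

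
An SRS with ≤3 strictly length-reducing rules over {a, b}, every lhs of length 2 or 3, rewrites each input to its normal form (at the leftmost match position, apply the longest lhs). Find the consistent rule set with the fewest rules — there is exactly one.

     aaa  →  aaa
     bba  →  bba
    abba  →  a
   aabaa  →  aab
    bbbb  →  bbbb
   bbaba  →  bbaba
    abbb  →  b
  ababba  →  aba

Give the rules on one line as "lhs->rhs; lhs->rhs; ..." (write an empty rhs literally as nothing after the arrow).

abb->; baa->b

  | aaa
  | bba
  | abba => a
  | aabaa => aab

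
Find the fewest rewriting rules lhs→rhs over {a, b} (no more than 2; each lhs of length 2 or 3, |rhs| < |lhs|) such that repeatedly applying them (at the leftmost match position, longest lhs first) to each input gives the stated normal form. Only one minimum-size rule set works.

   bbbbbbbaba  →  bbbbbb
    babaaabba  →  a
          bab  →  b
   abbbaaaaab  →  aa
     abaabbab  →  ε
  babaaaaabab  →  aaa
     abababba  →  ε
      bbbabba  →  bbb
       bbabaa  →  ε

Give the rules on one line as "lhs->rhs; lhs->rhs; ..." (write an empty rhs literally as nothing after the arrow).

ab->; ba->

  | bbbbbbbaba => bbbbbbba => bbbbbb
  | babaaabba => baaabba => aabba => aba => a
  | bab => b
  | abbbaaaaab => bbaaaaab => baaaab => aaab => aa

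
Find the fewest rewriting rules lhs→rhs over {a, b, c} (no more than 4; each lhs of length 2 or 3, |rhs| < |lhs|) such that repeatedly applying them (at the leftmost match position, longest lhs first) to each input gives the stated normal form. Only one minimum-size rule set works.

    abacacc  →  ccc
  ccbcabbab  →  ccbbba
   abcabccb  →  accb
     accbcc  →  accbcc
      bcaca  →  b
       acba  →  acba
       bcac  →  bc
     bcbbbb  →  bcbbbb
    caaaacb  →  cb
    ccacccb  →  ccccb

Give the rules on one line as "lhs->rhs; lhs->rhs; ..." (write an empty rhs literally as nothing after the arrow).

  | abacacc => aacacc => ccacc => ccc
  | ccbcabbab => ccbbbab => ccbbba
  | abcabccb => acabccb => abccb => accb
  | accbcc

aa->c; ab->a; ca->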